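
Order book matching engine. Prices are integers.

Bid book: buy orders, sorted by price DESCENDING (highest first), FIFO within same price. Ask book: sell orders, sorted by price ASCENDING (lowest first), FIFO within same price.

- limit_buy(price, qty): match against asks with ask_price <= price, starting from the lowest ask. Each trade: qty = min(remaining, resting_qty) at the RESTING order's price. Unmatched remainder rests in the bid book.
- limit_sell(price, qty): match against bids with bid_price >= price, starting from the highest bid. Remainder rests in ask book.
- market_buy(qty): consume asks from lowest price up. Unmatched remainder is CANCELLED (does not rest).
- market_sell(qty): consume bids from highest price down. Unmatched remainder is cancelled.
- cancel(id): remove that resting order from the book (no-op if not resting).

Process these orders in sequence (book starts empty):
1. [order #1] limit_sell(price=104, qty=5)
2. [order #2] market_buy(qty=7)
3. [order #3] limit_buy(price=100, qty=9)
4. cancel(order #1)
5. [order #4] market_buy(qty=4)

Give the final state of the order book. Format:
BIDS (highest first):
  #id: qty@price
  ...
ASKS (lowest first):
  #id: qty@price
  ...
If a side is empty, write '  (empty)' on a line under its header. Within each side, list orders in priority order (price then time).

After op 1 [order #1] limit_sell(price=104, qty=5): fills=none; bids=[-] asks=[#1:5@104]
After op 2 [order #2] market_buy(qty=7): fills=#2x#1:5@104; bids=[-] asks=[-]
After op 3 [order #3] limit_buy(price=100, qty=9): fills=none; bids=[#3:9@100] asks=[-]
After op 4 cancel(order #1): fills=none; bids=[#3:9@100] asks=[-]
After op 5 [order #4] market_buy(qty=4): fills=none; bids=[#3:9@100] asks=[-]

Answer: BIDS (highest first):
  #3: 9@100
ASKS (lowest first):
  (empty)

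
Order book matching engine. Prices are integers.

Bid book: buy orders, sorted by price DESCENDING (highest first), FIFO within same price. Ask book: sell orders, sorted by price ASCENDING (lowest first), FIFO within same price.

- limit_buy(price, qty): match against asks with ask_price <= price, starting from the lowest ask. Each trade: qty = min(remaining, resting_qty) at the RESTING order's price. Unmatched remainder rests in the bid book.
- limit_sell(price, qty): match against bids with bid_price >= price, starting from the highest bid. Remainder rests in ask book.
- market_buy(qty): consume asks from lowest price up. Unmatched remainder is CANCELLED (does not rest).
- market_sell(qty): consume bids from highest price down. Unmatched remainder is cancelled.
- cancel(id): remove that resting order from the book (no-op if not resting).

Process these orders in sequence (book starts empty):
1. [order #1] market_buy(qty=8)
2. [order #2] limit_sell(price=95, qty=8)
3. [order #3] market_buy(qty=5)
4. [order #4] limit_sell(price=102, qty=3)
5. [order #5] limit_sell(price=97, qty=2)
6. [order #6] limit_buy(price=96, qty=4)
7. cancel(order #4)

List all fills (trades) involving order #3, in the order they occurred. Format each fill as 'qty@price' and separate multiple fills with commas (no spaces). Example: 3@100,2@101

After op 1 [order #1] market_buy(qty=8): fills=none; bids=[-] asks=[-]
After op 2 [order #2] limit_sell(price=95, qty=8): fills=none; bids=[-] asks=[#2:8@95]
After op 3 [order #3] market_buy(qty=5): fills=#3x#2:5@95; bids=[-] asks=[#2:3@95]
After op 4 [order #4] limit_sell(price=102, qty=3): fills=none; bids=[-] asks=[#2:3@95 #4:3@102]
After op 5 [order #5] limit_sell(price=97, qty=2): fills=none; bids=[-] asks=[#2:3@95 #5:2@97 #4:3@102]
After op 6 [order #6] limit_buy(price=96, qty=4): fills=#6x#2:3@95; bids=[#6:1@96] asks=[#5:2@97 #4:3@102]
After op 7 cancel(order #4): fills=none; bids=[#6:1@96] asks=[#5:2@97]

Answer: 5@95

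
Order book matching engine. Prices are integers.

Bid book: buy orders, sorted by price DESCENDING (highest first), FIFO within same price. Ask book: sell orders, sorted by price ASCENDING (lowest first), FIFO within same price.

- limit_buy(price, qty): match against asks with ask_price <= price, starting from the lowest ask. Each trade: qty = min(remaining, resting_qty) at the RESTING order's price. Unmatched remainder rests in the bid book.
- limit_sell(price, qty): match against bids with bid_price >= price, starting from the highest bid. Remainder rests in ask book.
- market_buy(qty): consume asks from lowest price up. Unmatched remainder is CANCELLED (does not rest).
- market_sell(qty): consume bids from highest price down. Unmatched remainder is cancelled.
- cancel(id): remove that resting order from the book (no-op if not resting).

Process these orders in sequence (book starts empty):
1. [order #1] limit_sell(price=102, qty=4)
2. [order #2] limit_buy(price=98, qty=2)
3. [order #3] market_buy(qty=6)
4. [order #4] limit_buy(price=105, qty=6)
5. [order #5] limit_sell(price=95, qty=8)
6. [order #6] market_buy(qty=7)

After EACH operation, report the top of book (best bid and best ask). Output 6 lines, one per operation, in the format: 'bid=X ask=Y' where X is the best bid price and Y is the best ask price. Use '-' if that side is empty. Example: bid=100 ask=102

After op 1 [order #1] limit_sell(price=102, qty=4): fills=none; bids=[-] asks=[#1:4@102]
After op 2 [order #2] limit_buy(price=98, qty=2): fills=none; bids=[#2:2@98] asks=[#1:4@102]
After op 3 [order #3] market_buy(qty=6): fills=#3x#1:4@102; bids=[#2:2@98] asks=[-]
After op 4 [order #4] limit_buy(price=105, qty=6): fills=none; bids=[#4:6@105 #2:2@98] asks=[-]
After op 5 [order #5] limit_sell(price=95, qty=8): fills=#4x#5:6@105 #2x#5:2@98; bids=[-] asks=[-]
After op 6 [order #6] market_buy(qty=7): fills=none; bids=[-] asks=[-]

Answer: bid=- ask=102
bid=98 ask=102
bid=98 ask=-
bid=105 ask=-
bid=- ask=-
bid=- ask=-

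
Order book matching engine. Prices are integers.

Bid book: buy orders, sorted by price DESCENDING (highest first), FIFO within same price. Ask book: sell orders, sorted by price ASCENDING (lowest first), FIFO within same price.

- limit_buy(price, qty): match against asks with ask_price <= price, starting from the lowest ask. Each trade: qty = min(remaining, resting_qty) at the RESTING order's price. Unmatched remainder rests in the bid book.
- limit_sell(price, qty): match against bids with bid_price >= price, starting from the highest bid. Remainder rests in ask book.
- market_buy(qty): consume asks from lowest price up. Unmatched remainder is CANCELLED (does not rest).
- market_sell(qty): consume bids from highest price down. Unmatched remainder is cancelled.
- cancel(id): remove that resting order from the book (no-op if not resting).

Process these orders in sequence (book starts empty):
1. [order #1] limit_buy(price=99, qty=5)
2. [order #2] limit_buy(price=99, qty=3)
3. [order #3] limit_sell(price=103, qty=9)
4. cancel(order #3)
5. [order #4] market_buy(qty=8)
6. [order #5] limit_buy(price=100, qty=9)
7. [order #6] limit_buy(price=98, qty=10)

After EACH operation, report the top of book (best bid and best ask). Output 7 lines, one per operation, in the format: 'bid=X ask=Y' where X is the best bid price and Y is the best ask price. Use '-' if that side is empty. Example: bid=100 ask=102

After op 1 [order #1] limit_buy(price=99, qty=5): fills=none; bids=[#1:5@99] asks=[-]
After op 2 [order #2] limit_buy(price=99, qty=3): fills=none; bids=[#1:5@99 #2:3@99] asks=[-]
After op 3 [order #3] limit_sell(price=103, qty=9): fills=none; bids=[#1:5@99 #2:3@99] asks=[#3:9@103]
After op 4 cancel(order #3): fills=none; bids=[#1:5@99 #2:3@99] asks=[-]
After op 5 [order #4] market_buy(qty=8): fills=none; bids=[#1:5@99 #2:3@99] asks=[-]
After op 6 [order #5] limit_buy(price=100, qty=9): fills=none; bids=[#5:9@100 #1:5@99 #2:3@99] asks=[-]
After op 7 [order #6] limit_buy(price=98, qty=10): fills=none; bids=[#5:9@100 #1:5@99 #2:3@99 #6:10@98] asks=[-]

Answer: bid=99 ask=-
bid=99 ask=-
bid=99 ask=103
bid=99 ask=-
bid=99 ask=-
bid=100 ask=-
bid=100 ask=-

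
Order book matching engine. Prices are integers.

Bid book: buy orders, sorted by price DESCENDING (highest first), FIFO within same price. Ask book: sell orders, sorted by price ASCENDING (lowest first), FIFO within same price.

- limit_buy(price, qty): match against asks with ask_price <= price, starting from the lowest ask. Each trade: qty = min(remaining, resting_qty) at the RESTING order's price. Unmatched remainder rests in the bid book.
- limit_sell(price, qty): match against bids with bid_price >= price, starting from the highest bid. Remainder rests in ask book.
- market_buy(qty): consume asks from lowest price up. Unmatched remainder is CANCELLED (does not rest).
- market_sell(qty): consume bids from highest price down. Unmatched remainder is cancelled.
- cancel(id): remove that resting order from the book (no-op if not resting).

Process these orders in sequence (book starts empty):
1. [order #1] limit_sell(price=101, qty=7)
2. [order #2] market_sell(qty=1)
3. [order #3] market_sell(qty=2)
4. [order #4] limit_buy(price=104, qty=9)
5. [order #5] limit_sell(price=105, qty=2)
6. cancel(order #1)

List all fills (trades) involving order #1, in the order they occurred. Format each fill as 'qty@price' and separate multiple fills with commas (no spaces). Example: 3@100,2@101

Answer: 7@101

Derivation:
After op 1 [order #1] limit_sell(price=101, qty=7): fills=none; bids=[-] asks=[#1:7@101]
After op 2 [order #2] market_sell(qty=1): fills=none; bids=[-] asks=[#1:7@101]
After op 3 [order #3] market_sell(qty=2): fills=none; bids=[-] asks=[#1:7@101]
After op 4 [order #4] limit_buy(price=104, qty=9): fills=#4x#1:7@101; bids=[#4:2@104] asks=[-]
After op 5 [order #5] limit_sell(price=105, qty=2): fills=none; bids=[#4:2@104] asks=[#5:2@105]
After op 6 cancel(order #1): fills=none; bids=[#4:2@104] asks=[#5:2@105]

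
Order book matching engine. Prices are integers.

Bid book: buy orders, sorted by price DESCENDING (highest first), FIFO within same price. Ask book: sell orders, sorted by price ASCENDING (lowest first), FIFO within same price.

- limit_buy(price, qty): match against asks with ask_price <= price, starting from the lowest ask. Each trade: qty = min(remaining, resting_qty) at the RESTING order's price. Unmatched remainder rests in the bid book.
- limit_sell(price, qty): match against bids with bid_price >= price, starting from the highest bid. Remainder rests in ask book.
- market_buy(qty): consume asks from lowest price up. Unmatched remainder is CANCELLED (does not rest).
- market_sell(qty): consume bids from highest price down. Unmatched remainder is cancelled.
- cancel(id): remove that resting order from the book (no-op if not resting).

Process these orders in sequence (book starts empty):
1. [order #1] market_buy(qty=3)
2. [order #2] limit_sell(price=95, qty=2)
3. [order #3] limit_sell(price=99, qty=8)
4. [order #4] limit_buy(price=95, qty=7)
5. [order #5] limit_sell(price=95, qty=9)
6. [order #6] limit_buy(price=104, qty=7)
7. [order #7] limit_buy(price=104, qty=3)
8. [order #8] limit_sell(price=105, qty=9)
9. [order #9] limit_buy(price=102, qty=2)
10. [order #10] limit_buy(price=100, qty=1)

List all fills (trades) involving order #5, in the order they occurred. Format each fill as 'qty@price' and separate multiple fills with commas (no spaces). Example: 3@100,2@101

Answer: 5@95,4@95

Derivation:
After op 1 [order #1] market_buy(qty=3): fills=none; bids=[-] asks=[-]
After op 2 [order #2] limit_sell(price=95, qty=2): fills=none; bids=[-] asks=[#2:2@95]
After op 3 [order #3] limit_sell(price=99, qty=8): fills=none; bids=[-] asks=[#2:2@95 #3:8@99]
After op 4 [order #4] limit_buy(price=95, qty=7): fills=#4x#2:2@95; bids=[#4:5@95] asks=[#3:8@99]
After op 5 [order #5] limit_sell(price=95, qty=9): fills=#4x#5:5@95; bids=[-] asks=[#5:4@95 #3:8@99]
After op 6 [order #6] limit_buy(price=104, qty=7): fills=#6x#5:4@95 #6x#3:3@99; bids=[-] asks=[#3:5@99]
After op 7 [order #7] limit_buy(price=104, qty=3): fills=#7x#3:3@99; bids=[-] asks=[#3:2@99]
After op 8 [order #8] limit_sell(price=105, qty=9): fills=none; bids=[-] asks=[#3:2@99 #8:9@105]
After op 9 [order #9] limit_buy(price=102, qty=2): fills=#9x#3:2@99; bids=[-] asks=[#8:9@105]
After op 10 [order #10] limit_buy(price=100, qty=1): fills=none; bids=[#10:1@100] asks=[#8:9@105]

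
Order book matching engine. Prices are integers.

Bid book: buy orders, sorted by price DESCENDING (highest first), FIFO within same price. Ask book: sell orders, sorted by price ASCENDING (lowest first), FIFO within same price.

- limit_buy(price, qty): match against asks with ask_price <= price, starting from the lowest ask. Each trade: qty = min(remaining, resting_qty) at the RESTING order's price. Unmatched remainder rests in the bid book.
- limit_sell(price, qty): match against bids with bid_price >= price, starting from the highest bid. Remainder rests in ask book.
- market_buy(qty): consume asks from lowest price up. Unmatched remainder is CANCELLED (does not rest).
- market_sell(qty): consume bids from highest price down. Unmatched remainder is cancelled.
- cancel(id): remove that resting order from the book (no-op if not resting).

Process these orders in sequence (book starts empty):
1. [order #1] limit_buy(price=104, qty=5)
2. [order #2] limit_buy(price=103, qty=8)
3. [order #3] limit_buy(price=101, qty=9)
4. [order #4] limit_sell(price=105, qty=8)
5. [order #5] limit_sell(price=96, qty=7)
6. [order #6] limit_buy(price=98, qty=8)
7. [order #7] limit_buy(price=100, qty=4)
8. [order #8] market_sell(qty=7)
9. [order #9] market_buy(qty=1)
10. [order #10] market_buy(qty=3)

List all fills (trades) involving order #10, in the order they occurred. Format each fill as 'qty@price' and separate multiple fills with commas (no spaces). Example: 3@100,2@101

After op 1 [order #1] limit_buy(price=104, qty=5): fills=none; bids=[#1:5@104] asks=[-]
After op 2 [order #2] limit_buy(price=103, qty=8): fills=none; bids=[#1:5@104 #2:8@103] asks=[-]
After op 3 [order #3] limit_buy(price=101, qty=9): fills=none; bids=[#1:5@104 #2:8@103 #3:9@101] asks=[-]
After op 4 [order #4] limit_sell(price=105, qty=8): fills=none; bids=[#1:5@104 #2:8@103 #3:9@101] asks=[#4:8@105]
After op 5 [order #5] limit_sell(price=96, qty=7): fills=#1x#5:5@104 #2x#5:2@103; bids=[#2:6@103 #3:9@101] asks=[#4:8@105]
After op 6 [order #6] limit_buy(price=98, qty=8): fills=none; bids=[#2:6@103 #3:9@101 #6:8@98] asks=[#4:8@105]
After op 7 [order #7] limit_buy(price=100, qty=4): fills=none; bids=[#2:6@103 #3:9@101 #7:4@100 #6:8@98] asks=[#4:8@105]
After op 8 [order #8] market_sell(qty=7): fills=#2x#8:6@103 #3x#8:1@101; bids=[#3:8@101 #7:4@100 #6:8@98] asks=[#4:8@105]
After op 9 [order #9] market_buy(qty=1): fills=#9x#4:1@105; bids=[#3:8@101 #7:4@100 #6:8@98] asks=[#4:7@105]
After op 10 [order #10] market_buy(qty=3): fills=#10x#4:3@105; bids=[#3:8@101 #7:4@100 #6:8@98] asks=[#4:4@105]

Answer: 3@105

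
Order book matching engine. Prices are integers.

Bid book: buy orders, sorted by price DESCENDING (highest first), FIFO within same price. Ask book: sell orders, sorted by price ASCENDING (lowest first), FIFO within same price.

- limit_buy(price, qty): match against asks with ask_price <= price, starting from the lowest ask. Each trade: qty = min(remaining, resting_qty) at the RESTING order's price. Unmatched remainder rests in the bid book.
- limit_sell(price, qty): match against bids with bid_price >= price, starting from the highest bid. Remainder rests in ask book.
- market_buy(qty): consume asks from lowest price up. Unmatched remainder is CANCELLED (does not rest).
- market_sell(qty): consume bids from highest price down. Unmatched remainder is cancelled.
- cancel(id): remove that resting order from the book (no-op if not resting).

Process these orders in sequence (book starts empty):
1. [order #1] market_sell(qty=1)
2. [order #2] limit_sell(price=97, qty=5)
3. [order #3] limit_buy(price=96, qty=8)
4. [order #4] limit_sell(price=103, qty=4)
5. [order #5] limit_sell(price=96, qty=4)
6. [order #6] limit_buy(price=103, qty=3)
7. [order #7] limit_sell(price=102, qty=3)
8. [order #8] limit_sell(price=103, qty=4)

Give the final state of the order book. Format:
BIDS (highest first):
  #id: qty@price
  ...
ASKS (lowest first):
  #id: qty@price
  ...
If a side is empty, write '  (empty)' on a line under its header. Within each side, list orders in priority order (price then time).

After op 1 [order #1] market_sell(qty=1): fills=none; bids=[-] asks=[-]
After op 2 [order #2] limit_sell(price=97, qty=5): fills=none; bids=[-] asks=[#2:5@97]
After op 3 [order #3] limit_buy(price=96, qty=8): fills=none; bids=[#3:8@96] asks=[#2:5@97]
After op 4 [order #4] limit_sell(price=103, qty=4): fills=none; bids=[#3:8@96] asks=[#2:5@97 #4:4@103]
After op 5 [order #5] limit_sell(price=96, qty=4): fills=#3x#5:4@96; bids=[#3:4@96] asks=[#2:5@97 #4:4@103]
After op 6 [order #6] limit_buy(price=103, qty=3): fills=#6x#2:3@97; bids=[#3:4@96] asks=[#2:2@97 #4:4@103]
After op 7 [order #7] limit_sell(price=102, qty=3): fills=none; bids=[#3:4@96] asks=[#2:2@97 #7:3@102 #4:4@103]
After op 8 [order #8] limit_sell(price=103, qty=4): fills=none; bids=[#3:4@96] asks=[#2:2@97 #7:3@102 #4:4@103 #8:4@103]

Answer: BIDS (highest first):
  #3: 4@96
ASKS (lowest first):
  #2: 2@97
  #7: 3@102
  #4: 4@103
  #8: 4@103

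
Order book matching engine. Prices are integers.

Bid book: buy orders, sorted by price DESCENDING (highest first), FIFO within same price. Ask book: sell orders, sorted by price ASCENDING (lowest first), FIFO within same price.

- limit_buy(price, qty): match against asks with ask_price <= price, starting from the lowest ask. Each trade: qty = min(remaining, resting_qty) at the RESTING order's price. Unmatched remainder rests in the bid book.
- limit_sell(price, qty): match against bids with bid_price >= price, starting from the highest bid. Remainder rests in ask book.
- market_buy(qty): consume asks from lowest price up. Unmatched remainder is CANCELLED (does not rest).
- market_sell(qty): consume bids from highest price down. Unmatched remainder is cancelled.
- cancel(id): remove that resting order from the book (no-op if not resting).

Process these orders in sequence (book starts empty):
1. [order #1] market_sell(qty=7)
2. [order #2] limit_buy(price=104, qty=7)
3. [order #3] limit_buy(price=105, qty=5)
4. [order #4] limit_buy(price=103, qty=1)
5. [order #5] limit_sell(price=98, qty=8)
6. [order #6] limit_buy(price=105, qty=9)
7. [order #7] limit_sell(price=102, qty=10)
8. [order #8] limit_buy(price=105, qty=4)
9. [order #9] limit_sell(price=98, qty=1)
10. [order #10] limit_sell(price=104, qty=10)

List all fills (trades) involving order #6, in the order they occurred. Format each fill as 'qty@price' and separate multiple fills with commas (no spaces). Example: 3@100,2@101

Answer: 9@105

Derivation:
After op 1 [order #1] market_sell(qty=7): fills=none; bids=[-] asks=[-]
After op 2 [order #2] limit_buy(price=104, qty=7): fills=none; bids=[#2:7@104] asks=[-]
After op 3 [order #3] limit_buy(price=105, qty=5): fills=none; bids=[#3:5@105 #2:7@104] asks=[-]
After op 4 [order #4] limit_buy(price=103, qty=1): fills=none; bids=[#3:5@105 #2:7@104 #4:1@103] asks=[-]
After op 5 [order #5] limit_sell(price=98, qty=8): fills=#3x#5:5@105 #2x#5:3@104; bids=[#2:4@104 #4:1@103] asks=[-]
After op 6 [order #6] limit_buy(price=105, qty=9): fills=none; bids=[#6:9@105 #2:4@104 #4:1@103] asks=[-]
After op 7 [order #7] limit_sell(price=102, qty=10): fills=#6x#7:9@105 #2x#7:1@104; bids=[#2:3@104 #4:1@103] asks=[-]
After op 8 [order #8] limit_buy(price=105, qty=4): fills=none; bids=[#8:4@105 #2:3@104 #4:1@103] asks=[-]
After op 9 [order #9] limit_sell(price=98, qty=1): fills=#8x#9:1@105; bids=[#8:3@105 #2:3@104 #4:1@103] asks=[-]
After op 10 [order #10] limit_sell(price=104, qty=10): fills=#8x#10:3@105 #2x#10:3@104; bids=[#4:1@103] asks=[#10:4@104]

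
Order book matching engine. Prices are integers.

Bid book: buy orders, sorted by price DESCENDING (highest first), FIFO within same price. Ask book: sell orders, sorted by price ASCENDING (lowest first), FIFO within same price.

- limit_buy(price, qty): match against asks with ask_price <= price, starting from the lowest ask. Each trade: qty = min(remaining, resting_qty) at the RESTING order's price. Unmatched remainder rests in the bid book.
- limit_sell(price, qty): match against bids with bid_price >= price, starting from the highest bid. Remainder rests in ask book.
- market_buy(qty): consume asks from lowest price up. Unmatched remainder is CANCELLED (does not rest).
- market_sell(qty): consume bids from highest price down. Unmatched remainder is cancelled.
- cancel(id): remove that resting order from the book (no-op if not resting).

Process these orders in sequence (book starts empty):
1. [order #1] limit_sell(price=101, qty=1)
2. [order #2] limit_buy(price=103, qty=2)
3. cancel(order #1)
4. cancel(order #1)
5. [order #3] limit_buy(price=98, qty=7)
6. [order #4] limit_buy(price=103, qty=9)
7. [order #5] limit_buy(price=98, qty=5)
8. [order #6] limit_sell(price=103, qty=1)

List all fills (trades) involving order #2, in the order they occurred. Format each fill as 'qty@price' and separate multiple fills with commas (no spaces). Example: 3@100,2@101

After op 1 [order #1] limit_sell(price=101, qty=1): fills=none; bids=[-] asks=[#1:1@101]
After op 2 [order #2] limit_buy(price=103, qty=2): fills=#2x#1:1@101; bids=[#2:1@103] asks=[-]
After op 3 cancel(order #1): fills=none; bids=[#2:1@103] asks=[-]
After op 4 cancel(order #1): fills=none; bids=[#2:1@103] asks=[-]
After op 5 [order #3] limit_buy(price=98, qty=7): fills=none; bids=[#2:1@103 #3:7@98] asks=[-]
After op 6 [order #4] limit_buy(price=103, qty=9): fills=none; bids=[#2:1@103 #4:9@103 #3:7@98] asks=[-]
After op 7 [order #5] limit_buy(price=98, qty=5): fills=none; bids=[#2:1@103 #4:9@103 #3:7@98 #5:5@98] asks=[-]
After op 8 [order #6] limit_sell(price=103, qty=1): fills=#2x#6:1@103; bids=[#4:9@103 #3:7@98 #5:5@98] asks=[-]

Answer: 1@101,1@103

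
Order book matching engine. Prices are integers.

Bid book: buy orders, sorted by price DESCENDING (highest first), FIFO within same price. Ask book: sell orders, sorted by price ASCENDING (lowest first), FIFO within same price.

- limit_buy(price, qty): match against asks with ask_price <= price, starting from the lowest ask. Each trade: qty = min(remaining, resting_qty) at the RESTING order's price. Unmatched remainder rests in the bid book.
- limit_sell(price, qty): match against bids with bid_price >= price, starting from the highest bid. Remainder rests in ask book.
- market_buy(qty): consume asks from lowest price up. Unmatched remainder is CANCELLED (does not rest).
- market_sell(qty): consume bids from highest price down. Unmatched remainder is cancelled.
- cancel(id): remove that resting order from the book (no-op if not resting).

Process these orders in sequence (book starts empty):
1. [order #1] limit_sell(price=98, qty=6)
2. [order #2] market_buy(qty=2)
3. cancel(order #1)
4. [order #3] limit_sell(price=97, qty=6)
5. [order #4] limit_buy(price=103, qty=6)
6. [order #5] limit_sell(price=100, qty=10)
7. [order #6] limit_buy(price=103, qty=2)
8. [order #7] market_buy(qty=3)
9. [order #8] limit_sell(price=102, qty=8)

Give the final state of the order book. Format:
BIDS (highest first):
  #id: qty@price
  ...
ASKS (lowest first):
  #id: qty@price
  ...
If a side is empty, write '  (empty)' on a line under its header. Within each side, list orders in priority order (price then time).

After op 1 [order #1] limit_sell(price=98, qty=6): fills=none; bids=[-] asks=[#1:6@98]
After op 2 [order #2] market_buy(qty=2): fills=#2x#1:2@98; bids=[-] asks=[#1:4@98]
After op 3 cancel(order #1): fills=none; bids=[-] asks=[-]
After op 4 [order #3] limit_sell(price=97, qty=6): fills=none; bids=[-] asks=[#3:6@97]
After op 5 [order #4] limit_buy(price=103, qty=6): fills=#4x#3:6@97; bids=[-] asks=[-]
After op 6 [order #5] limit_sell(price=100, qty=10): fills=none; bids=[-] asks=[#5:10@100]
After op 7 [order #6] limit_buy(price=103, qty=2): fills=#6x#5:2@100; bids=[-] asks=[#5:8@100]
After op 8 [order #7] market_buy(qty=3): fills=#7x#5:3@100; bids=[-] asks=[#5:5@100]
After op 9 [order #8] limit_sell(price=102, qty=8): fills=none; bids=[-] asks=[#5:5@100 #8:8@102]

Answer: BIDS (highest first):
  (empty)
ASKS (lowest first):
  #5: 5@100
  #8: 8@102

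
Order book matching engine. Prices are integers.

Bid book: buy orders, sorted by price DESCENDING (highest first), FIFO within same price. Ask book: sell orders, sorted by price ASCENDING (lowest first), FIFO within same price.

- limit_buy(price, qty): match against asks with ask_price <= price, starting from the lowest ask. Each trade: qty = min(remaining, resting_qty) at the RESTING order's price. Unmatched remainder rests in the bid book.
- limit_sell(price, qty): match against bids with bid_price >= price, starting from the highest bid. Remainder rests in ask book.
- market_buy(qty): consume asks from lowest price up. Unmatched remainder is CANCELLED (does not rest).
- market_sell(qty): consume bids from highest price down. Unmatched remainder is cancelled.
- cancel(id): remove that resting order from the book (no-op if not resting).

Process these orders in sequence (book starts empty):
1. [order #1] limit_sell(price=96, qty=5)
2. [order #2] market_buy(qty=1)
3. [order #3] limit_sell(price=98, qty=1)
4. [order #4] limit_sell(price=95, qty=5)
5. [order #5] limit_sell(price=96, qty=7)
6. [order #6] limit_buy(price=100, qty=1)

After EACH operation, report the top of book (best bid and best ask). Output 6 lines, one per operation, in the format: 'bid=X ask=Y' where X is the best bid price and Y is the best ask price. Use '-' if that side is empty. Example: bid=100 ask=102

After op 1 [order #1] limit_sell(price=96, qty=5): fills=none; bids=[-] asks=[#1:5@96]
After op 2 [order #2] market_buy(qty=1): fills=#2x#1:1@96; bids=[-] asks=[#1:4@96]
After op 3 [order #3] limit_sell(price=98, qty=1): fills=none; bids=[-] asks=[#1:4@96 #3:1@98]
After op 4 [order #4] limit_sell(price=95, qty=5): fills=none; bids=[-] asks=[#4:5@95 #1:4@96 #3:1@98]
After op 5 [order #5] limit_sell(price=96, qty=7): fills=none; bids=[-] asks=[#4:5@95 #1:4@96 #5:7@96 #3:1@98]
After op 6 [order #6] limit_buy(price=100, qty=1): fills=#6x#4:1@95; bids=[-] asks=[#4:4@95 #1:4@96 #5:7@96 #3:1@98]

Answer: bid=- ask=96
bid=- ask=96
bid=- ask=96
bid=- ask=95
bid=- ask=95
bid=- ask=95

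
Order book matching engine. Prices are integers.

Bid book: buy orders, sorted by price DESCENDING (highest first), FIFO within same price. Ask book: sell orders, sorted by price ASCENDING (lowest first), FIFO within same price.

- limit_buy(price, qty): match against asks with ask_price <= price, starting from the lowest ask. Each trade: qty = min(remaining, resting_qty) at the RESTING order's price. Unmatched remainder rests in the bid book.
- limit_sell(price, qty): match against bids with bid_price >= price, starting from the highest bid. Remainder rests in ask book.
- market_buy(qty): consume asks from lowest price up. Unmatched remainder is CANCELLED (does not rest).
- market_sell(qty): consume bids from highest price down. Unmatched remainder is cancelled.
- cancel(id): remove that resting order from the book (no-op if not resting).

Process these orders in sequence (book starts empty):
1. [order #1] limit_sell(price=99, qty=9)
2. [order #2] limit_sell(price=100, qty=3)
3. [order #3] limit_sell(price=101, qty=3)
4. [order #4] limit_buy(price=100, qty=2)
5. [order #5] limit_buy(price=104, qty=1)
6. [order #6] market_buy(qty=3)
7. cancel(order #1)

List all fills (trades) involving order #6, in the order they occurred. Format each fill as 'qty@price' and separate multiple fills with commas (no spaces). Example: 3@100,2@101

Answer: 3@99

Derivation:
After op 1 [order #1] limit_sell(price=99, qty=9): fills=none; bids=[-] asks=[#1:9@99]
After op 2 [order #2] limit_sell(price=100, qty=3): fills=none; bids=[-] asks=[#1:9@99 #2:3@100]
After op 3 [order #3] limit_sell(price=101, qty=3): fills=none; bids=[-] asks=[#1:9@99 #2:3@100 #3:3@101]
After op 4 [order #4] limit_buy(price=100, qty=2): fills=#4x#1:2@99; bids=[-] asks=[#1:7@99 #2:3@100 #3:3@101]
After op 5 [order #5] limit_buy(price=104, qty=1): fills=#5x#1:1@99; bids=[-] asks=[#1:6@99 #2:3@100 #3:3@101]
After op 6 [order #6] market_buy(qty=3): fills=#6x#1:3@99; bids=[-] asks=[#1:3@99 #2:3@100 #3:3@101]
After op 7 cancel(order #1): fills=none; bids=[-] asks=[#2:3@100 #3:3@101]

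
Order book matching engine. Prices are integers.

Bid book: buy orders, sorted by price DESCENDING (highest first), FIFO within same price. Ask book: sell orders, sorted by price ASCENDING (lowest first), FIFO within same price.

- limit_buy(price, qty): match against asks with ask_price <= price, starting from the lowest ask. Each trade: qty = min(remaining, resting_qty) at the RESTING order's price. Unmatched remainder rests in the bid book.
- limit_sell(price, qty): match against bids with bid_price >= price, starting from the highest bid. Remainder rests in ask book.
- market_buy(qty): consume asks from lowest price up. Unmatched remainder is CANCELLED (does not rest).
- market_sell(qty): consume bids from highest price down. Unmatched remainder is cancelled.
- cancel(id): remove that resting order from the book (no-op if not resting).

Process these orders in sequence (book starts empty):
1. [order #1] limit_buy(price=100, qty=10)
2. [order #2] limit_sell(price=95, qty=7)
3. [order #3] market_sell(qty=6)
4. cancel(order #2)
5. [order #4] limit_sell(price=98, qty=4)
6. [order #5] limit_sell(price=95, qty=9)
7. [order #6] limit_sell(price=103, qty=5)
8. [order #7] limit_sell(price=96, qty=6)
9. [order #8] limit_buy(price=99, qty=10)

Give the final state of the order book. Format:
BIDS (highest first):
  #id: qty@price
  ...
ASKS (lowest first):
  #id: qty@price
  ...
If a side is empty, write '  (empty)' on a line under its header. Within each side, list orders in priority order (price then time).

Answer: BIDS (highest first):
  (empty)
ASKS (lowest first):
  #7: 5@96
  #4: 4@98
  #6: 5@103

Derivation:
After op 1 [order #1] limit_buy(price=100, qty=10): fills=none; bids=[#1:10@100] asks=[-]
After op 2 [order #2] limit_sell(price=95, qty=7): fills=#1x#2:7@100; bids=[#1:3@100] asks=[-]
After op 3 [order #3] market_sell(qty=6): fills=#1x#3:3@100; bids=[-] asks=[-]
After op 4 cancel(order #2): fills=none; bids=[-] asks=[-]
After op 5 [order #4] limit_sell(price=98, qty=4): fills=none; bids=[-] asks=[#4:4@98]
After op 6 [order #5] limit_sell(price=95, qty=9): fills=none; bids=[-] asks=[#5:9@95 #4:4@98]
After op 7 [order #6] limit_sell(price=103, qty=5): fills=none; bids=[-] asks=[#5:9@95 #4:4@98 #6:5@103]
After op 8 [order #7] limit_sell(price=96, qty=6): fills=none; bids=[-] asks=[#5:9@95 #7:6@96 #4:4@98 #6:5@103]
After op 9 [order #8] limit_buy(price=99, qty=10): fills=#8x#5:9@95 #8x#7:1@96; bids=[-] asks=[#7:5@96 #4:4@98 #6:5@103]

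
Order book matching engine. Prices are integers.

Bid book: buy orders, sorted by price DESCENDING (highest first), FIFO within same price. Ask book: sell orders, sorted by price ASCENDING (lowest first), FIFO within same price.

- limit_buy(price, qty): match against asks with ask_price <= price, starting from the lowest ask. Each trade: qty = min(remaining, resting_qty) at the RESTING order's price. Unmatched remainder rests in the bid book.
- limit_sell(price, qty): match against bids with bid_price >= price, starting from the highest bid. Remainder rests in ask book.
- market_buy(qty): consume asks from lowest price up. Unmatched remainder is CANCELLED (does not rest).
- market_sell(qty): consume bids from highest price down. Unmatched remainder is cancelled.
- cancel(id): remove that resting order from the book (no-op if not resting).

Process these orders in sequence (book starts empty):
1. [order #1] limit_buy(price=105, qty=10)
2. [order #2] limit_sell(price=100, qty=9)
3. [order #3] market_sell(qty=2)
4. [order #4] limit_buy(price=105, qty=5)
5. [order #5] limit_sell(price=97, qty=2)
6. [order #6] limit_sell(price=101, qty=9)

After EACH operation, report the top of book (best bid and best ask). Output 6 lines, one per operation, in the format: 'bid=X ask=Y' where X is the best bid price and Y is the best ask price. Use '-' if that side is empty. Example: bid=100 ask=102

After op 1 [order #1] limit_buy(price=105, qty=10): fills=none; bids=[#1:10@105] asks=[-]
After op 2 [order #2] limit_sell(price=100, qty=9): fills=#1x#2:9@105; bids=[#1:1@105] asks=[-]
After op 3 [order #3] market_sell(qty=2): fills=#1x#3:1@105; bids=[-] asks=[-]
After op 4 [order #4] limit_buy(price=105, qty=5): fills=none; bids=[#4:5@105] asks=[-]
After op 5 [order #5] limit_sell(price=97, qty=2): fills=#4x#5:2@105; bids=[#4:3@105] asks=[-]
After op 6 [order #6] limit_sell(price=101, qty=9): fills=#4x#6:3@105; bids=[-] asks=[#6:6@101]

Answer: bid=105 ask=-
bid=105 ask=-
bid=- ask=-
bid=105 ask=-
bid=105 ask=-
bid=- ask=101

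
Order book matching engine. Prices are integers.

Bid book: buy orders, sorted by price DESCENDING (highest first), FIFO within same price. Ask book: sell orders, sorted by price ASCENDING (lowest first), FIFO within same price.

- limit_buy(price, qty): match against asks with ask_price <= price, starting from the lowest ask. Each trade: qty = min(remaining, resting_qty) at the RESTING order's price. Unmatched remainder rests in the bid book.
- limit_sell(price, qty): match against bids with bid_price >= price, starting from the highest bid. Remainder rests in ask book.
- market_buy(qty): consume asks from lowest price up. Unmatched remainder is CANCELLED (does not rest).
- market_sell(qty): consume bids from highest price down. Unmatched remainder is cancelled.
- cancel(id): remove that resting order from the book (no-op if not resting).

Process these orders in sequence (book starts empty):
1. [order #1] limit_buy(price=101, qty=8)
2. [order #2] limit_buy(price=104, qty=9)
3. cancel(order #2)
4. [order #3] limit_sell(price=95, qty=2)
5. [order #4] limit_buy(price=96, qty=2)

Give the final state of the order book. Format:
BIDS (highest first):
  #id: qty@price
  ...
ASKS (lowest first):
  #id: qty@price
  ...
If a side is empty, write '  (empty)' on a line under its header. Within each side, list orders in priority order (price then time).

Answer: BIDS (highest first):
  #1: 6@101
  #4: 2@96
ASKS (lowest first):
  (empty)

Derivation:
After op 1 [order #1] limit_buy(price=101, qty=8): fills=none; bids=[#1:8@101] asks=[-]
After op 2 [order #2] limit_buy(price=104, qty=9): fills=none; bids=[#2:9@104 #1:8@101] asks=[-]
After op 3 cancel(order #2): fills=none; bids=[#1:8@101] asks=[-]
After op 4 [order #3] limit_sell(price=95, qty=2): fills=#1x#3:2@101; bids=[#1:6@101] asks=[-]
After op 5 [order #4] limit_buy(price=96, qty=2): fills=none; bids=[#1:6@101 #4:2@96] asks=[-]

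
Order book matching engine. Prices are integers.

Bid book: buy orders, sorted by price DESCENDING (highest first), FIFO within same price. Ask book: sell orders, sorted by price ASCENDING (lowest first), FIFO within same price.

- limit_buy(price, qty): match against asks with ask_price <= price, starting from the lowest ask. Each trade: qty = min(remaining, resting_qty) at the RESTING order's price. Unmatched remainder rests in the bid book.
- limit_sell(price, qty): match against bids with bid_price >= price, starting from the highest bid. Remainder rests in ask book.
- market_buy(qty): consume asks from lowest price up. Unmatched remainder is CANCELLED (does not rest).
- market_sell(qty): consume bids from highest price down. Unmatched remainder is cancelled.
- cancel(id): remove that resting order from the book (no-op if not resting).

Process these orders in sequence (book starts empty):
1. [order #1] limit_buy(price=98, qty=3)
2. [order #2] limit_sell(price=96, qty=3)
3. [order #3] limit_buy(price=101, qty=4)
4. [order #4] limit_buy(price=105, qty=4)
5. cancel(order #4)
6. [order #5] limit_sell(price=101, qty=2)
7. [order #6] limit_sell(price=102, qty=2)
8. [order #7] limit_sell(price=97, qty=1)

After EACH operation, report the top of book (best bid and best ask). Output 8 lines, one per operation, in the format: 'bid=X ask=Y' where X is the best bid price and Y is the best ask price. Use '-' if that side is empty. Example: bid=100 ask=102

After op 1 [order #1] limit_buy(price=98, qty=3): fills=none; bids=[#1:3@98] asks=[-]
After op 2 [order #2] limit_sell(price=96, qty=3): fills=#1x#2:3@98; bids=[-] asks=[-]
After op 3 [order #3] limit_buy(price=101, qty=4): fills=none; bids=[#3:4@101] asks=[-]
After op 4 [order #4] limit_buy(price=105, qty=4): fills=none; bids=[#4:4@105 #3:4@101] asks=[-]
After op 5 cancel(order #4): fills=none; bids=[#3:4@101] asks=[-]
After op 6 [order #5] limit_sell(price=101, qty=2): fills=#3x#5:2@101; bids=[#3:2@101] asks=[-]
After op 7 [order #6] limit_sell(price=102, qty=2): fills=none; bids=[#3:2@101] asks=[#6:2@102]
After op 8 [order #7] limit_sell(price=97, qty=1): fills=#3x#7:1@101; bids=[#3:1@101] asks=[#6:2@102]

Answer: bid=98 ask=-
bid=- ask=-
bid=101 ask=-
bid=105 ask=-
bid=101 ask=-
bid=101 ask=-
bid=101 ask=102
bid=101 ask=102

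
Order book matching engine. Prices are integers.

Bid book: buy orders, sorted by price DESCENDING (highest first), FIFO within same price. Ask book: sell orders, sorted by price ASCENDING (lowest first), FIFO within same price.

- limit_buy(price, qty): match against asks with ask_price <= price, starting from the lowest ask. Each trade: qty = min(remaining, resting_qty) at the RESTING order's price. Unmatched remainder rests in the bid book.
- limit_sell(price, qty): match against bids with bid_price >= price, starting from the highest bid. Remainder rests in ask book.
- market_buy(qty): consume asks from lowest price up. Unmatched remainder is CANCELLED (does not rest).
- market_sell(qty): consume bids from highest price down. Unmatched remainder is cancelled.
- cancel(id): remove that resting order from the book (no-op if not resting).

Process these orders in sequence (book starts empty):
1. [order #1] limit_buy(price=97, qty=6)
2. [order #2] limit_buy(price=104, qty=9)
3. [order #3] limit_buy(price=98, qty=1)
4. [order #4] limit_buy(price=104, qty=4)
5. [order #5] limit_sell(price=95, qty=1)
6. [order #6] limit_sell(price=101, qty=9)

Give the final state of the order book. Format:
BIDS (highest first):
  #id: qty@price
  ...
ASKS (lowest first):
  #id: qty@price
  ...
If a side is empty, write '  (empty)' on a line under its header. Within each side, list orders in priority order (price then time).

Answer: BIDS (highest first):
  #4: 3@104
  #3: 1@98
  #1: 6@97
ASKS (lowest first):
  (empty)

Derivation:
After op 1 [order #1] limit_buy(price=97, qty=6): fills=none; bids=[#1:6@97] asks=[-]
After op 2 [order #2] limit_buy(price=104, qty=9): fills=none; bids=[#2:9@104 #1:6@97] asks=[-]
After op 3 [order #3] limit_buy(price=98, qty=1): fills=none; bids=[#2:9@104 #3:1@98 #1:6@97] asks=[-]
After op 4 [order #4] limit_buy(price=104, qty=4): fills=none; bids=[#2:9@104 #4:4@104 #3:1@98 #1:6@97] asks=[-]
After op 5 [order #5] limit_sell(price=95, qty=1): fills=#2x#5:1@104; bids=[#2:8@104 #4:4@104 #3:1@98 #1:6@97] asks=[-]
After op 6 [order #6] limit_sell(price=101, qty=9): fills=#2x#6:8@104 #4x#6:1@104; bids=[#4:3@104 #3:1@98 #1:6@97] asks=[-]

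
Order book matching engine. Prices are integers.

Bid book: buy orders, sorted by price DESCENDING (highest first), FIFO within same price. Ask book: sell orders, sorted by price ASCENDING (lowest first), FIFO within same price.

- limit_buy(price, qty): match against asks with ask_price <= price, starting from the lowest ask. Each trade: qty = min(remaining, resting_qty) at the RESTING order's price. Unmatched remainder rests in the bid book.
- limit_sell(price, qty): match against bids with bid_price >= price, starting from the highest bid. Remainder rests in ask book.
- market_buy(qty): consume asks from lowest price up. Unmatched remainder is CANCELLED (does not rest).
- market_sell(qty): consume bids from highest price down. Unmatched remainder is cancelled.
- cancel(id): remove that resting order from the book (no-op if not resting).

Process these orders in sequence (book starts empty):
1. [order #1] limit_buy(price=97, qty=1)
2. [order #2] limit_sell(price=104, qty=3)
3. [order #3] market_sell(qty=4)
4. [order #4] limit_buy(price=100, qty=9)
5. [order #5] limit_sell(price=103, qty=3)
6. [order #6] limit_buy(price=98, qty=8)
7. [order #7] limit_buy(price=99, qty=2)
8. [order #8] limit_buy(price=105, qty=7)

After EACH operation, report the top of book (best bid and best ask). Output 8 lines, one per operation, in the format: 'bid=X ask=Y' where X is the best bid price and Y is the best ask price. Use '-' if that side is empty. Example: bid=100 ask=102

Answer: bid=97 ask=-
bid=97 ask=104
bid=- ask=104
bid=100 ask=104
bid=100 ask=103
bid=100 ask=103
bid=100 ask=103
bid=105 ask=-

Derivation:
After op 1 [order #1] limit_buy(price=97, qty=1): fills=none; bids=[#1:1@97] asks=[-]
After op 2 [order #2] limit_sell(price=104, qty=3): fills=none; bids=[#1:1@97] asks=[#2:3@104]
After op 3 [order #3] market_sell(qty=4): fills=#1x#3:1@97; bids=[-] asks=[#2:3@104]
After op 4 [order #4] limit_buy(price=100, qty=9): fills=none; bids=[#4:9@100] asks=[#2:3@104]
After op 5 [order #5] limit_sell(price=103, qty=3): fills=none; bids=[#4:9@100] asks=[#5:3@103 #2:3@104]
After op 6 [order #6] limit_buy(price=98, qty=8): fills=none; bids=[#4:9@100 #6:8@98] asks=[#5:3@103 #2:3@104]
After op 7 [order #7] limit_buy(price=99, qty=2): fills=none; bids=[#4:9@100 #7:2@99 #6:8@98] asks=[#5:3@103 #2:3@104]
After op 8 [order #8] limit_buy(price=105, qty=7): fills=#8x#5:3@103 #8x#2:3@104; bids=[#8:1@105 #4:9@100 #7:2@99 #6:8@98] asks=[-]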